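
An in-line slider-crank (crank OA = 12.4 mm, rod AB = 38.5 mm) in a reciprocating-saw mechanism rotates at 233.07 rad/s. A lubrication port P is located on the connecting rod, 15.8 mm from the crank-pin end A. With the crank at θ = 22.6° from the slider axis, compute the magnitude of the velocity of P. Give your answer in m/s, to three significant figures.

ω = 233.1 rad/s.  Crank-pin speed |V_A| = rω = 2.8901 m/s, perpendicular to OA.
Rod angle: sinφ = −(r/L) sinθ ⇒ φ = -7.110°; ω_rod = −rω cosθ/√(L²−r²sin²θ) = -69.839 rad/s.
V_P = V_A + ω_rod × AP, with AP = 0.0158 m along the rod.
Components: V_Px = −rω sinθ − a·ω_rod·sinφ = -1.2472 m/s;  V_Py = rω cosθ + a·ω_rod·cosφ = +1.5732 m/s.
|V_P| = √(V_Px² + V_Py²) = 2.0076 m/s.

2.01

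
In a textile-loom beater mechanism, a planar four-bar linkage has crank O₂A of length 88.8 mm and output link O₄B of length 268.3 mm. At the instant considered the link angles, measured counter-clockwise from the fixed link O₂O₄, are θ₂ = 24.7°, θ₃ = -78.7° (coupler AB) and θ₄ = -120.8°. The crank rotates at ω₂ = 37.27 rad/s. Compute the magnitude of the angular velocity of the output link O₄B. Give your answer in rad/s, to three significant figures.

ω₂ = 37.27 rad/s
Differentiating the loop-closure r₂e^{iθ₂}+r₃e^{iθ₃}=r₁+r₄e^{iθ₄} gives r₂ω₂e^{iθ₂}+r₃ω₃e^{iθ₃}=r₄ω₄e^{iθ₄}.
Eliminating the other unknown: ω₄ = r₂ω₂ sin(θ₂−θ₃) / [r₄ sin(θ₄−θ₃)].
Numerator sine = +0.97278; denominator sine = -0.67043.
Result = 0.0888·37.27·(+0.97278) / (0.2683·(-0.67043)) = -17.898 rad/s; magnitude 17.898 rad/s.

17.9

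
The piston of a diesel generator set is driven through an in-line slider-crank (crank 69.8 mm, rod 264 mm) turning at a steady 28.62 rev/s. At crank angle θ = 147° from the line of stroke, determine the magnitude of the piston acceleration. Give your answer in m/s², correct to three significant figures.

ω = 2π·28.6 = 179.8 rad/s
x(θ) = r cosθ + √(L² − r² sin²θ); with ω constant, a = ω²·d²x/dθ².
d²x/dθ² = −r cosθ − r²(cos2θ)/√u − r⁴ sin²2θ/(4u^{3/2}),  u = L² − r² sin²θ = 0.0682508 m².
Substituting r = 0.0698 m, L = 0.264 m, θ = 147°: d²x/dθ² = +0.050676 m.
a = ω²·d²x/dθ² = (179.8)²·(+0.050676) = +1638.7 m/s²;  |a| = 1638.7 m/s².

1640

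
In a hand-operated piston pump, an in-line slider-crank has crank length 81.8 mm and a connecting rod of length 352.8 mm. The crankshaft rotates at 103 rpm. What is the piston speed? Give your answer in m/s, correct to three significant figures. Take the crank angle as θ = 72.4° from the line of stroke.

0.901

ω = 2π·103/60 = 10.79 rad/s
For an in-line slider-crank, x = r cosθ + √(L² − r² sin²θ), so v = −rω sinθ·[1 + r cosθ/√(L² − r² sin²θ)].
With r = 0.0818 m, L = 0.3528 m, θ = 72.4°: √(L² − r² sin²θ) = 0.34408 m.
v = −0.0818·10.79·0.95319·[1 + 0.0818·0.30237/0.34408] = -0.90146 m/s.
|v| = 0.90146 m/s.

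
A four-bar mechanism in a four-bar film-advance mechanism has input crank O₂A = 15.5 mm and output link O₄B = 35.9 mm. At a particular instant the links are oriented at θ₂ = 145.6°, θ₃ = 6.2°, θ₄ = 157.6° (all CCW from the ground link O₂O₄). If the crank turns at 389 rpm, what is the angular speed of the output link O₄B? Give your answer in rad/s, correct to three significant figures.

23.9

ω₂ = 40.74 rad/s (from 389 rpm).
Differentiating the loop-closure r₂e^{iθ₂}+r₃e^{iθ₃}=r₁+r₄e^{iθ₄} gives r₂ω₂e^{iθ₂}+r₃ω₃e^{iθ₃}=r₄ω₄e^{iθ₄}.
Eliminating the other unknown: ω₄ = r₂ω₂ sin(θ₂−θ₃) / [r₄ sin(θ₄−θ₃)].
Numerator sine = +0.65077; denominator sine = +0.47869.
Result = 0.0155·40.74·(+0.65077) / (0.0359·(+0.47869)) = +23.911 rad/s; magnitude 23.911 rad/s.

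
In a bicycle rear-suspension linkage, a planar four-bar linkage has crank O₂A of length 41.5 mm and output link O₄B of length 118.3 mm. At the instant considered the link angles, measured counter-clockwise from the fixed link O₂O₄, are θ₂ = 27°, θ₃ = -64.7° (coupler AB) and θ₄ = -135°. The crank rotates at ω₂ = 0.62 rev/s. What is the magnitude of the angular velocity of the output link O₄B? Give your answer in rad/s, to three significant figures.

ω₂ = 3.896 rad/s (from 0.62 rev/s).
Differentiating the loop-closure r₂e^{iθ₂}+r₃e^{iθ₃}=r₁+r₄e^{iθ₄} gives r₂ω₂e^{iθ₂}+r₃ω₃e^{iθ₃}=r₄ω₄e^{iθ₄}.
Eliminating the other unknown: ω₄ = r₂ω₂ sin(θ₂−θ₃) / [r₄ sin(θ₄−θ₃)].
Numerator sine = +0.99956; denominator sine = -0.94147.
Result = 0.0415·3.896·(+0.99956) / (0.1183·(-0.94147)) = -1.4509 rad/s; magnitude 1.4509 rad/s.

1.45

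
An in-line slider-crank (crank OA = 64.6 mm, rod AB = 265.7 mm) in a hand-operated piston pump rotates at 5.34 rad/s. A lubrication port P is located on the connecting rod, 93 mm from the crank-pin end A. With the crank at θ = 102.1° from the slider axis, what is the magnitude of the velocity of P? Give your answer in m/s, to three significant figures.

ω = 5.34 rad/s.  Crank-pin speed |V_A| = rω = 0.34496 m/s, perpendicular to OA.
Rod angle: sinφ = −(r/L) sinθ ⇒ φ = -13.753°; ω_rod = −rω cosθ/√(L²−r²sin²θ) = +0.28018 rad/s.
V_P = V_A + ω_rod × AP, with AP = 0.093 m along the rod.
Components: V_Px = −rω sinθ − a·ω_rod·sinφ = -0.33111 m/s;  V_Py = rω cosθ + a·ω_rod·cosφ = -0.047001 m/s.
|V_P| = √(V_Px² + V_Py²) = 0.33442 m/s.

0.334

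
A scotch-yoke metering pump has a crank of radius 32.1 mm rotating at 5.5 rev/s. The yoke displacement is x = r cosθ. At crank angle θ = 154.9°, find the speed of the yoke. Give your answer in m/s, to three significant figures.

ω = 34.56 rad/s (from 5.5 rev/s).
x = r cosθ ⇒ ẋ = −rω sinθ.
|v| = rω|sinθ| = 0.0321·34.56·|sin 154.9°| = 0.47056 m/s.

0.471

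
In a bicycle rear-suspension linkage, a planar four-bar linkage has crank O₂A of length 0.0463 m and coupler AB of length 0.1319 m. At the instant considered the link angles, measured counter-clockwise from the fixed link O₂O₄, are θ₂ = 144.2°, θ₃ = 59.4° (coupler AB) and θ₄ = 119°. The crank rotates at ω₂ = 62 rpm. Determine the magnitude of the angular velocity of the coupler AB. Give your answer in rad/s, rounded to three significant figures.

1.13

ω₂ = 6.493 rad/s (from 62 rpm).
Differentiating the loop-closure r₂e^{iθ₂}+r₃e^{iθ₃}=r₁+r₄e^{iθ₄} gives r₂ω₂e^{iθ₂}+r₃ω₃e^{iθ₃}=r₄ω₄e^{iθ₄}.
Eliminating the other unknown: ω₃ = r₂ω₂ sin(θ₄−θ₂) / [r₃ sin(θ₃−θ₄)].
Numerator sine = -0.42578; denominator sine = -0.86251.
Result = 0.0463·6.493·(-0.42578) / (0.1319·(-0.86251)) = +1.1251 rad/s; magnitude 1.1251 rad/s.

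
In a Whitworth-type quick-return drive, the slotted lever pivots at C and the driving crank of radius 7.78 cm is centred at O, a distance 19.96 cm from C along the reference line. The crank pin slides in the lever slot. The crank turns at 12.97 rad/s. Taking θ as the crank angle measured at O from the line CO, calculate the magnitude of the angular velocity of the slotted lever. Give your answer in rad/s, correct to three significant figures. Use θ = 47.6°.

ω = 12.97 rad/s
Crank pin A relative to C: A = (d + r cosθ, r sinθ); lever angle φ = atan2(r sinθ, d + r cosθ).
Differentiating tanφ: φ̇ = rω(d cosθ + r)/(d² + r² + 2dr cosθ).
d² + r² + 2dr cosθ = |CA|² = 0.0668353 m²;  d cosθ + r = +0.21239 m.
|ω_lever| = |0.0778·12.97·+0.21239| / 0.0668353 = 3.2066 rad/s.

3.21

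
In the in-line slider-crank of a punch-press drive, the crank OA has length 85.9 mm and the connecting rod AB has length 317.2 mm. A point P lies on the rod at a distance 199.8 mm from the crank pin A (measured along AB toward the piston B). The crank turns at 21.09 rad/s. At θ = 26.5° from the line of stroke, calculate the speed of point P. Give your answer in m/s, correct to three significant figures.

1.11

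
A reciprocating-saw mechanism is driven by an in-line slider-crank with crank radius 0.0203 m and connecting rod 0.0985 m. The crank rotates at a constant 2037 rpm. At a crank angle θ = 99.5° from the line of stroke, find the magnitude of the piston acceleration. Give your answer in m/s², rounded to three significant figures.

336

ω = 2π·2037/60 = 213.3 rad/s
x(θ) = r cosθ + √(L² − r² sin²θ); with ω constant, a = ω²·d²x/dθ².
d²x/dθ² = −r cosθ − r²(cos2θ)/√u − r⁴ sin²2θ/(4u^{3/2}),  u = L² − r² sin²θ = 0.00930139 m².
Substituting r = 0.0203 m, L = 0.0985 m, θ = 99.5°: d²x/dθ² = +0.0073855 m.
a = ω²·d²x/dθ² = (213.3)²·(+0.0073855) = +336.06 m/s²;  |a| = 336.06 m/s².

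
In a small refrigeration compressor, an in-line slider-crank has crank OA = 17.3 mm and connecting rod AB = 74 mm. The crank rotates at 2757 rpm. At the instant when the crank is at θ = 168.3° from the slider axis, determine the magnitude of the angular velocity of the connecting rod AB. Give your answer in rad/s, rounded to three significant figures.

ω = 288.7 rad/s (converted from 2757 rpm).
The rod makes angle φ with the slider axis where L sinφ = r sinθ; differentiating, L cosφ·φ̇ = r ω cosθ.
L cosφ = √(L² − r² sin²θ) = 0.073917 m.
|ω_rod| = r ω |cosθ| / √(L² − r² sin²θ) = 0.0173·288.7·0.97922/0.073917 = 66.168 rad/s.

66.2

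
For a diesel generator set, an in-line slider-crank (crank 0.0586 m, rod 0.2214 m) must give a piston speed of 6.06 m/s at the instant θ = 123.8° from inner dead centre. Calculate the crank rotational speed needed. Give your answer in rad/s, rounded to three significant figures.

147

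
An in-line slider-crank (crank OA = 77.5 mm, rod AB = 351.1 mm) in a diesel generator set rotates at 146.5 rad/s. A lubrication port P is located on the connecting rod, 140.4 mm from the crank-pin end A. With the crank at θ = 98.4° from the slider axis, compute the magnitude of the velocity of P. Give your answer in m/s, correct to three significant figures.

11.1

ω = 146.5 rad/s.  Crank-pin speed |V_A| = rω = 11.354 m/s, perpendicular to OA.
Rod angle: sinφ = −(r/L) sinθ ⇒ φ = -12.613°; ω_rod = −rω cosθ/√(L²−r²sin²θ) = +4.8408 rad/s.
V_P = V_A + ω_rod × AP, with AP = 0.1404 m along the rod.
Components: V_Px = −rω sinθ − a·ω_rod·sinφ = -11.084 m/s;  V_Py = rω cosθ + a·ω_rod·cosφ = -0.99534 m/s.
|V_P| = √(V_Px² + V_Py²) = 11.128 m/s.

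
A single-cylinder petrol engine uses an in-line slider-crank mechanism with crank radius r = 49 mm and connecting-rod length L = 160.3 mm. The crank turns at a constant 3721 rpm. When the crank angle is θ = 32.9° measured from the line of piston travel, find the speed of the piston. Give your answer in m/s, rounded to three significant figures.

13.1

ω = 2π·3721/60 = 389.7 rad/s
For an in-line slider-crank, x = r cosθ + √(L² − r² sin²θ), so v = −rω sinθ·[1 + r cosθ/√(L² − r² sin²θ)].
With r = 0.049 m, L = 0.1603 m, θ = 32.9°: √(L² − r² sin²θ) = 0.15807 m.
v = −0.049·389.7·0.54317·[1 + 0.049·0.83962/0.15807] = -13.07 m/s.
|v| = 13.07 m/s.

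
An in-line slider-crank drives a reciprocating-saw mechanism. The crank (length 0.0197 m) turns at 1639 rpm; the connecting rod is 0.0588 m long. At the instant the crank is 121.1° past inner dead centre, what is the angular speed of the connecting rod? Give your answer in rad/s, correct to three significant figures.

ω = 171.6 rad/s (converted from 1639 rpm).
The rod makes angle φ with the slider axis where L sinφ = r sinθ; differentiating, L cosφ·φ̇ = r ω cosθ.
L cosφ = √(L² − r² sin²θ) = 0.056328 m.
|ω_rod| = r ω |cosθ| / √(L² − r² sin²θ) = 0.0197·171.6·0.51653/0.056328 = 31.006 rad/s.

31.0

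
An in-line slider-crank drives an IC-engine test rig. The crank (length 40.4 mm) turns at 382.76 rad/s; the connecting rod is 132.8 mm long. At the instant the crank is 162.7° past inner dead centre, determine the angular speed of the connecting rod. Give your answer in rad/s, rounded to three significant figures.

112

ω = 382.8 rad/s
The rod makes angle φ with the slider axis where L sinφ = r sinθ; differentiating, L cosφ·φ̇ = r ω cosθ.
L cosφ = √(L² − r² sin²θ) = 0.13226 m.
|ω_rod| = r ω |cosθ| / √(L² − r² sin²θ) = 0.0404·382.8·0.95476/0.13226 = 111.63 rad/s.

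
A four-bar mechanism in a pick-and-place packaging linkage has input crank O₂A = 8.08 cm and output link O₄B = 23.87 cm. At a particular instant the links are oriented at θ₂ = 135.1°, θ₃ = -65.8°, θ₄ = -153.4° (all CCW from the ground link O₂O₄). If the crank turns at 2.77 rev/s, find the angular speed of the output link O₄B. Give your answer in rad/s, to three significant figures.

2.10

ω₂ = 17.4 rad/s (from 2.77 rev/s).
Differentiating the loop-closure r₂e^{iθ₂}+r₃e^{iθ₃}=r₁+r₄e^{iθ₄} gives r₂ω₂e^{iθ₂}+r₃ω₃e^{iθ₃}=r₄ω₄e^{iθ₄}.
Eliminating the other unknown: ω₄ = r₂ω₂ sin(θ₂−θ₃) / [r₄ sin(θ₄−θ₃)].
Numerator sine = -0.35674; denominator sine = -0.99912.
Result = 0.0808·17.4·(-0.35674) / (0.2387·(-0.99912)) = +2.1035 rad/s; magnitude 2.1035 rad/s.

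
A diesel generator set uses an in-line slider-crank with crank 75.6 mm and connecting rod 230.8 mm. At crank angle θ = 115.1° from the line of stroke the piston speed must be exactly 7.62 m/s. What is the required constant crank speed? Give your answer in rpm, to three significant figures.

For an in-line slider-crank, |v_piston| = rω|sinθ|·[1 + r cosθ/√(L² − r² sin²θ)].
With r = 0.0756 m, L = 0.2308 m, θ = 115.1°: the bracketed kinematic factor |dx/dθ| = 0.0585 m.
ω = v/|dx/dθ| = 7.62/0.0585 = 130.26 rad/s.
N = 60ω/(2π) = 1243.9 rpm.

1240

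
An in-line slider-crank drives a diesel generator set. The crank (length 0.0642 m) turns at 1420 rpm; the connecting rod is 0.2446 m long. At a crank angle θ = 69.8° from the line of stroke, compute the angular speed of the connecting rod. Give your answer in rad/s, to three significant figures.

ω = 148.7 rad/s (converted from 1420 rpm).
The rod makes angle φ with the slider axis where L sinφ = r sinθ; differentiating, L cosφ·φ̇ = r ω cosθ.
L cosφ = √(L² − r² sin²θ) = 0.23706 m.
|ω_rod| = r ω |cosθ| / √(L² − r² sin²θ) = 0.0642·148.7·0.34530/0.23706 = 13.905 rad/s.

13.9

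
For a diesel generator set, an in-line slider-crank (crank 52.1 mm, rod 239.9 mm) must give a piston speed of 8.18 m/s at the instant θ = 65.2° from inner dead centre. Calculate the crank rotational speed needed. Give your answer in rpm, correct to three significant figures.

1510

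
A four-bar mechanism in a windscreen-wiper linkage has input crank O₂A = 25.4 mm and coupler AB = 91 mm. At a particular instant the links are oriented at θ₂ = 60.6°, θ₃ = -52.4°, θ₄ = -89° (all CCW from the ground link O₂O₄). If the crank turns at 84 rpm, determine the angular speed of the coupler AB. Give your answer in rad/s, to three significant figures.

ω₂ = 8.796 rad/s (from 84 rpm).
Differentiating the loop-closure r₂e^{iθ₂}+r₃e^{iθ₃}=r₁+r₄e^{iθ₄} gives r₂ω₂e^{iθ₂}+r₃ω₃e^{iθ₃}=r₄ω₄e^{iθ₄}.
Eliminating the other unknown: ω₃ = r₂ω₂ sin(θ₄−θ₂) / [r₃ sin(θ₃−θ₄)].
Numerator sine = -0.50603; denominator sine = +0.59622.
Result = 0.0254·8.796·(-0.50603) / (0.091·(+0.59622)) = -2.0839 rad/s; magnitude 2.0839 rad/s.

2.08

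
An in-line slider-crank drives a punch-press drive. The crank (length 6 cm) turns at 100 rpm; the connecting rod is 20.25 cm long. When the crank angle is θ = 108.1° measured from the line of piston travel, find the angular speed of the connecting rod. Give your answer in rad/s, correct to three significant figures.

1.00

ω = 10.47 rad/s (converted from 100 rpm).
The rod makes angle φ with the slider axis where L sinφ = r sinθ; differentiating, L cosφ·φ̇ = r ω cosθ.
L cosφ = √(L² − r² sin²θ) = 0.1943 m.
|ω_rod| = r ω |cosθ| / √(L² − r² sin²θ) = 0.06·10.47·0.31068/0.1943 = 1.0046 rad/s.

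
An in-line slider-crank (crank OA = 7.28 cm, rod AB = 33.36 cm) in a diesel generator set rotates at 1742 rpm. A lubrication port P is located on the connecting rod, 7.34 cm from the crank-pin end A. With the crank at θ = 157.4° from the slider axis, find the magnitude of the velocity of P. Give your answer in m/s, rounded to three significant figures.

ω = 182.4 rad/s.  Crank-pin speed |V_A| = rω = 13.28 m/s, perpendicular to OA.
Rod angle: sinφ = −(r/L) sinθ ⇒ φ = -4.811°; ω_rod = −rω cosθ/√(L²−r²sin²θ) = +36.882 rad/s.
V_P = V_A + ω_rod × AP, with AP = 0.0734 m along the rod.
Components: V_Px = −rω sinθ − a·ω_rod·sinφ = -4.8765 m/s;  V_Py = rω cosθ + a·ω_rod·cosφ = -9.5629 m/s.
|V_P| = √(V_Px² + V_Py²) = 10.735 m/s.

10.7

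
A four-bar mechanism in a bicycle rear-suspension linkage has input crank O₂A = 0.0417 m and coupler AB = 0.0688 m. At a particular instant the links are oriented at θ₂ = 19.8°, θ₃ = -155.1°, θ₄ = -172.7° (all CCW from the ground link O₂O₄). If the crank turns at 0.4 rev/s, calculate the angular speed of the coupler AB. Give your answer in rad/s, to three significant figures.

1.09

ω₂ = 2.513 rad/s (from 0.4 rev/s).
Differentiating the loop-closure r₂e^{iθ₂}+r₃e^{iθ₃}=r₁+r₄e^{iθ₄} gives r₂ω₂e^{iθ₂}+r₃ω₃e^{iθ₃}=r₄ω₄e^{iθ₄}.
Eliminating the other unknown: ω₃ = r₂ω₂ sin(θ₄−θ₂) / [r₃ sin(θ₃−θ₄)].
Numerator sine = +0.21644; denominator sine = +0.30237.
Result = 0.0417·2.513·(+0.21644) / (0.0688·(+0.30237)) = +1.0904 rad/s; magnitude 1.0904 rad/s.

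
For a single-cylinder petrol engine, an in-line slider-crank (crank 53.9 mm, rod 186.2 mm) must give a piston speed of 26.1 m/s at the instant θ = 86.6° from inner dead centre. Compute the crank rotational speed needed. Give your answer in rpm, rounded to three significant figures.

4550

For an in-line slider-crank, |v_piston| = rω|sinθ|·[1 + r cosθ/√(L² − r² sin²θ)].
With r = 0.0539 m, L = 0.1862 m, θ = 86.6°: the bracketed kinematic factor |dx/dθ| = 0.05477 m.
ω = v/|dx/dθ| = 26.1/0.05477 = 476.54 rad/s.
N = 60ω/(2π) = 4550.6 rpm.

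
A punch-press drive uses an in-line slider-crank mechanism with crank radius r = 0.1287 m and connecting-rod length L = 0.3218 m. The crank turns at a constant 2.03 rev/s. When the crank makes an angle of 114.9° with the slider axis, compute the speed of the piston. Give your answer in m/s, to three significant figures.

ω = 2π·2.03 = 12.75 rad/s
For an in-line slider-crank, x = r cosθ + √(L² − r² sin²θ), so v = −rω sinθ·[1 + r cosθ/√(L² − r² sin²θ)].
With r = 0.1287 m, L = 0.3218 m, θ = 114.9°: √(L² − r² sin²θ) = 0.29988 m.
v = −0.1287·12.75·0.90704·[1 + 0.1287·-0.42104/0.29988] = -1.2199 m/s.
|v| = 1.2199 m/s.

1.22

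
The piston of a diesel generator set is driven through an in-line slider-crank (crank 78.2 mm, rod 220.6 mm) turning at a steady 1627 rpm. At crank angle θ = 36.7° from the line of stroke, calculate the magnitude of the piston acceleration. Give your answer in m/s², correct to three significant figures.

2080

ω = 2π·1627/60 = 170.4 rad/s
x(θ) = r cosθ + √(L² − r² sin²θ); with ω constant, a = ω²·d²x/dθ².
d²x/dθ² = −r cosθ − r²(cos2θ)/√u − r⁴ sin²2θ/(4u^{3/2}),  u = L² − r² sin²θ = 0.0464803 m².
Substituting r = 0.0782 m, L = 0.2206 m, θ = 36.7°: d²x/dθ² = -0.071659 m.
a = ω²·d²x/dθ² = (170.4)²·(-0.071659) = -2080.2 m/s²;  |a| = 2080.2 m/s².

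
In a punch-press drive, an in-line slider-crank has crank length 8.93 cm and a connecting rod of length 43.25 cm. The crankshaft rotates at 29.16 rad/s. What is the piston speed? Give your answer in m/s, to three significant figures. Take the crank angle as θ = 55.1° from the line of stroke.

ω = 29.16 rad/s
For an in-line slider-crank, x = r cosθ + √(L² − r² sin²θ), so v = −rω sinθ·[1 + r cosθ/√(L² − r² sin²θ)].
With r = 0.0893 m, L = 0.4325 m, θ = 55.1°: √(L² − r² sin²θ) = 0.42625 m.
v = −0.0893·29.16·0.82015·[1 + 0.0893·0.57215/0.42625] = -2.3917 m/s.
|v| = 2.3917 m/s.

2.39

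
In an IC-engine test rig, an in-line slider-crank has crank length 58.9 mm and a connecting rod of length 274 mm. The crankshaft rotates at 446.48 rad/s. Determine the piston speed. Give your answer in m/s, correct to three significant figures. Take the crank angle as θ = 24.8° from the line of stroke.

13.2

ω = 446.5 rad/s
For an in-line slider-crank, x = r cosθ + √(L² − r² sin²θ), so v = −rω sinθ·[1 + r cosθ/√(L² − r² sin²θ)].
With r = 0.0589 m, L = 0.274 m, θ = 24.8°: √(L² − r² sin²θ) = 0.27288 m.
v = −0.0589·446.5·0.41945·[1 + 0.0589·0.90778/0.27288] = -13.192 m/s.
|v| = 13.192 m/s.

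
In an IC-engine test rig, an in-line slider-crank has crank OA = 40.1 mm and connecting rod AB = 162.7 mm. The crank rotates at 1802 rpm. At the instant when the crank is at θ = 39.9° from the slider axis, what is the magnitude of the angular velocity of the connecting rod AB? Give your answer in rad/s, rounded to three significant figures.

36.1

ω = 188.7 rad/s (converted from 1802 rpm).
The rod makes angle φ with the slider axis where L sinφ = r sinθ; differentiating, L cosφ·φ̇ = r ω cosθ.
L cosφ = √(L² − r² sin²θ) = 0.16065 m.
|ω_rod| = r ω |cosθ| / √(L² − r² sin²θ) = 0.0401·188.7·0.76717/0.16065 = 36.135 rad/s.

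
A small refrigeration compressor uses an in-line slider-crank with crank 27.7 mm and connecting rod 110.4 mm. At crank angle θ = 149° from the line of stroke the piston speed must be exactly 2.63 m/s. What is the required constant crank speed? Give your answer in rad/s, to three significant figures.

235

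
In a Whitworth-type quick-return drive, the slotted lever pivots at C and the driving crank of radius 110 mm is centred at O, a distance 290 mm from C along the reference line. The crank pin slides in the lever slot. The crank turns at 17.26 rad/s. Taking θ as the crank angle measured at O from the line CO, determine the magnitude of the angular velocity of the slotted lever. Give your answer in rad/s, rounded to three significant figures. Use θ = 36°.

4.43

ω = 17.26 rad/s
Crank pin A relative to C: A = (d + r cosθ, r sinθ); lever angle φ = atan2(r sinθ, d + r cosθ).
Differentiating tanφ: φ̇ = rω(d cosθ + r)/(d² + r² + 2dr cosθ).
d² + r² + 2dr cosθ = |CA|² = 0.147815 m²;  d cosθ + r = +0.34461 m.
|ω_lever| = |0.11·17.26·+0.34461| / 0.147815 = 4.4264 rad/s.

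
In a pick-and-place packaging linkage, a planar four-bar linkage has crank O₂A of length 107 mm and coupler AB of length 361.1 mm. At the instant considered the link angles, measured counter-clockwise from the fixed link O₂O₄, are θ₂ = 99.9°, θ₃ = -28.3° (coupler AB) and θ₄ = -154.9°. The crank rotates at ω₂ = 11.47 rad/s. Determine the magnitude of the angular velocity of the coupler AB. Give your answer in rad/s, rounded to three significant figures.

ω₂ = 11.47 rad/s
Differentiating the loop-closure r₂e^{iθ₂}+r₃e^{iθ₃}=r₁+r₄e^{iθ₄} gives r₂ω₂e^{iθ₂}+r₃ω₃e^{iθ₃}=r₄ω₄e^{iθ₄}.
Eliminating the other unknown: ω₃ = r₂ω₂ sin(θ₄−θ₂) / [r₃ sin(θ₃−θ₄)].
Numerator sine = +0.96502; denominator sine = +0.80282.
Result = 0.107·11.47·(+0.96502) / (0.3611·(+0.80282)) = +4.0854 rad/s; magnitude 4.0854 rad/s.

4.09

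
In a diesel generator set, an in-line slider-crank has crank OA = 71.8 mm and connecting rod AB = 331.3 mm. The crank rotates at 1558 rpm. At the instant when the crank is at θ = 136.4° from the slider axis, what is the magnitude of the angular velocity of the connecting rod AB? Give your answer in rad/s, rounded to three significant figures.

25.9

ω = 163.2 rad/s (converted from 1558 rpm).
The rod makes angle φ with the slider axis where L sinφ = r sinθ; differentiating, L cosφ·φ̇ = r ω cosθ.
L cosφ = √(L² − r² sin²θ) = 0.32758 m.
|ω_rod| = r ω |cosθ| / √(L² − r² sin²θ) = 0.0718·163.2·0.72417/0.32758 = 25.897 rad/s.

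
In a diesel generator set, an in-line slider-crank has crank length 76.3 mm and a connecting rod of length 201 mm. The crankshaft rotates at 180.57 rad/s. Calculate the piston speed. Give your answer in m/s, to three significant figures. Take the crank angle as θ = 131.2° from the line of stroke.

7.66

ω = 180.6 rad/s
For an in-line slider-crank, x = r cosθ + √(L² − r² sin²θ), so v = −rω sinθ·[1 + r cosθ/√(L² − r² sin²θ)].
With r = 0.0763 m, L = 0.201 m, θ = 131.2°: √(L² − r² sin²θ) = 0.19263 m.
v = −0.0763·180.6·0.75241·[1 + 0.0763·-0.65869/0.19263] = -7.6617 m/s.
|v| = 7.6617 m/s.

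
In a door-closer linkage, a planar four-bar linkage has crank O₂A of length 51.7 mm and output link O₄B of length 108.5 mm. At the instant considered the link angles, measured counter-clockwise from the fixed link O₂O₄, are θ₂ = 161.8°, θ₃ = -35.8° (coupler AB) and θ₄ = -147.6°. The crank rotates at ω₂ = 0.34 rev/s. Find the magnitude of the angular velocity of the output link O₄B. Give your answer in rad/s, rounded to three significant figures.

0.331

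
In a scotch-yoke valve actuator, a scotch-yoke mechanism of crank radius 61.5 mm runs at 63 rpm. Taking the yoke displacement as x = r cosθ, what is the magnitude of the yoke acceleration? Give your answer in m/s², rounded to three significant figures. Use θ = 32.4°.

ω = 6.597 rad/s (from 63 rpm).
x = r cosθ ⇒ ẍ = −rω² cosθ (ω constant).
|a| = rω²|cosθ| = 0.0615·(6.597)²·|cos 32.4°| = 2.2601 m/s².

2.26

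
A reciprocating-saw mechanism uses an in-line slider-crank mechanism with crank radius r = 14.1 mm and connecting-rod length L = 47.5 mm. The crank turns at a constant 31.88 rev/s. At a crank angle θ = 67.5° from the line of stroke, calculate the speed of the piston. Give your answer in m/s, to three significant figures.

2.92

ω = 2π·31.9 = 200.3 rad/s
For an in-line slider-crank, x = r cosθ + √(L² − r² sin²θ), so v = −rω sinθ·[1 + r cosθ/√(L² − r² sin²θ)].
With r = 0.0141 m, L = 0.0475 m, θ = 67.5°: √(L² − r² sin²θ) = 0.045679 m.
v = −0.0141·200.3·0.92388·[1 + 0.0141·0.38268/0.045679] = -2.9176 m/s.
|v| = 2.9176 m/s.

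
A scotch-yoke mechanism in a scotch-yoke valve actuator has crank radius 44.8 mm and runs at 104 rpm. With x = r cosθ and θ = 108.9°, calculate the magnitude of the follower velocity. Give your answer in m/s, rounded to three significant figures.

ω = 10.89 rad/s (from 104 rpm).
x = r cosθ ⇒ ẋ = −rω sinθ.
|v| = rω|sinθ| = 0.0448·10.89·|sin 108.9°| = 0.4616 m/s.

0.462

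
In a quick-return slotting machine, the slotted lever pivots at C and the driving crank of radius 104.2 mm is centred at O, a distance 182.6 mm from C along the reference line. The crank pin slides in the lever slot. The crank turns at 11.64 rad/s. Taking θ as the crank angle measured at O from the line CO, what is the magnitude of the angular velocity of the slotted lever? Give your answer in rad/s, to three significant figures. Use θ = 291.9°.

ω = 11.64 rad/s
Crank pin A relative to C: A = (d + r cosθ, r sinθ); lever angle φ = atan2(r sinθ, d + r cosθ).
Differentiating tanφ: φ̇ = rω(d cosθ + r)/(d² + r² + 2dr cosθ).
d² + r² + 2dr cosθ = |CA|² = 0.058394 m²;  d cosθ + r = +0.17231 m.
|ω_lever| = |0.1042·11.64·+0.17231| / 0.058394 = 3.579 rad/s.

3.58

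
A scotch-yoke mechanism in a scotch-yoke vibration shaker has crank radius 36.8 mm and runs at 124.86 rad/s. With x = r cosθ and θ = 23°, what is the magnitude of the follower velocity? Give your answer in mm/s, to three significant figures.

1800

ω = 124.9 rad/s
x = r cosθ ⇒ ẋ = −rω sinθ.
|v| = rω|sinθ| = 0.0368·124.9·|sin 23°| = 1.7954 m/s = 1795.4 mm/s.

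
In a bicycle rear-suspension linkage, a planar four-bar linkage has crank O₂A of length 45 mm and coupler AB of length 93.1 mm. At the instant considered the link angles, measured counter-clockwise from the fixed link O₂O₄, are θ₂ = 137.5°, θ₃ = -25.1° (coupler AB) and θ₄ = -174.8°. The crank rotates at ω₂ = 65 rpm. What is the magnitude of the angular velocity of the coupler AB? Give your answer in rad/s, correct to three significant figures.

4.82

ω₂ = 6.807 rad/s (from 65 rpm).
Differentiating the loop-closure r₂e^{iθ₂}+r₃e^{iθ₃}=r₁+r₄e^{iθ₄} gives r₂ω₂e^{iθ₂}+r₃ω₃e^{iθ₃}=r₄ω₄e^{iθ₄}.
Eliminating the other unknown: ω₃ = r₂ω₂ sin(θ₄−θ₂) / [r₃ sin(θ₃−θ₄)].
Numerator sine = +0.73963; denominator sine = +0.50453.
Result = 0.045·6.807·(+0.73963) / (0.0931·(+0.50453)) = +4.8232 rad/s; magnitude 4.8232 rad/s.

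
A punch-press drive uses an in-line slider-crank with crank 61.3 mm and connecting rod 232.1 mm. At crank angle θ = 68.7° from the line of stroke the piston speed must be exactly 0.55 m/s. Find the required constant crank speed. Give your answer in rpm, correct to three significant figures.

83.7

For an in-line slider-crank, |v_piston| = rω|sinθ|·[1 + r cosθ/√(L² − r² sin²θ)].
With r = 0.0613 m, L = 0.2321 m, θ = 68.7°: the bracketed kinematic factor |dx/dθ| = 0.062766 m.
ω = v/|dx/dθ| = 0.55/0.062766 = 8.7627 rad/s.
N = 60ω/(2π) = 83.678 rpm.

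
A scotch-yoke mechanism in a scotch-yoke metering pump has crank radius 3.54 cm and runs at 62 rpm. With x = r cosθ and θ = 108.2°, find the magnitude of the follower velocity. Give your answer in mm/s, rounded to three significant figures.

ω = 6.493 rad/s (from 62 rpm).
x = r cosθ ⇒ ẋ = −rω sinθ.
|v| = rω|sinθ| = 0.0354·6.493·|sin 108.2°| = 0.21834 m/s = 218.34 mm/s.

218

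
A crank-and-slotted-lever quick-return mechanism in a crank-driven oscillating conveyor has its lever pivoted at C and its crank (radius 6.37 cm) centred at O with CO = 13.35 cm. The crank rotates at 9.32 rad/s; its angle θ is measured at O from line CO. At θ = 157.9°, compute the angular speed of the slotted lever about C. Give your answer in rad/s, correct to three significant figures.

5.82

ω = 9.32 rad/s
Crank pin A relative to C: A = (d + r cosθ, r sinθ); lever angle φ = atan2(r sinθ, d + r cosθ).
Differentiating tanφ: φ̇ = rω(d cosθ + r)/(d² + r² + 2dr cosθ).
d² + r² + 2dr cosθ = |CA|² = 0.00612163 m²;  d cosθ + r = -0.059992 m.
|ω_lever| = |0.0637·9.32·-0.059992| / 0.00612163 = 5.8181 rad/s.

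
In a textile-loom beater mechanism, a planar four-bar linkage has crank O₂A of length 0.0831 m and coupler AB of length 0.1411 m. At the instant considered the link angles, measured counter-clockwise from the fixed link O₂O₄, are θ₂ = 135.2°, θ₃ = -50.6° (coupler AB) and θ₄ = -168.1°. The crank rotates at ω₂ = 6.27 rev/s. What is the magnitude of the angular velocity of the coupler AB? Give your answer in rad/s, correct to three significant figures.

21.9

ω₂ = 39.4 rad/s (from 6.27 rev/s).
Differentiating the loop-closure r₂e^{iθ₂}+r₃e^{iθ₃}=r₁+r₄e^{iθ₄} gives r₂ω₂e^{iθ₂}+r₃ω₃e^{iθ₃}=r₄ω₄e^{iθ₄}.
Eliminating the other unknown: ω₃ = r₂ω₂ sin(θ₄−θ₂) / [r₃ sin(θ₃−θ₄)].
Numerator sine = +0.83581; denominator sine = +0.88701.
Result = 0.0831·39.4·(+0.83581) / (0.1411·(+0.88701)) = +21.862 rad/s; magnitude 21.862 rad/s.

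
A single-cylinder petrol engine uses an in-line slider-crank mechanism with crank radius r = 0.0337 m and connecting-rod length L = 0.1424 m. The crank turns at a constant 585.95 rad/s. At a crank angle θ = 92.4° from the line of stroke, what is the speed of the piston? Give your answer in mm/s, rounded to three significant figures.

19500

ω = 586 rad/s
For an in-line slider-crank, x = r cosθ + √(L² − r² sin²θ), so v = −rω sinθ·[1 + r cosθ/√(L² − r² sin²θ)].
With r = 0.0337 m, L = 0.1424 m, θ = 92.4°: √(L² − r² sin²θ) = 0.13836 m.
v = −0.0337·586·0.99912·[1 + 0.0337·-0.04188/0.13836] = -19.528 m/s.
|v| = 19.528 m/s = 19528 mm/s.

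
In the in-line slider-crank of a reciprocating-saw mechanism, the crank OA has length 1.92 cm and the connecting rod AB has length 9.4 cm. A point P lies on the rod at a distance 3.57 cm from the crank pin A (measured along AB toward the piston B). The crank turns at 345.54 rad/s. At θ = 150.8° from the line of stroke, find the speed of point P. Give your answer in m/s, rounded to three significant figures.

4.69

ω = 345.5 rad/s.  Crank-pin speed |V_A| = rω = 6.6344 m/s, perpendicular to OA.
Rod angle: sinφ = −(r/L) sinθ ⇒ φ = -5.719°; ω_rod = −rω cosθ/√(L²−r²sin²θ) = +61.918 rad/s.
V_P = V_A + ω_rod × AP, with AP = 0.0357 m along the rod.
Components: V_Px = −rω sinθ − a·ω_rod·sinφ = -3.0164 m/s;  V_Py = rω cosθ + a·ω_rod·cosφ = -3.5918 m/s.
|V_P| = √(V_Px² + V_Py²) = 4.6904 m/s.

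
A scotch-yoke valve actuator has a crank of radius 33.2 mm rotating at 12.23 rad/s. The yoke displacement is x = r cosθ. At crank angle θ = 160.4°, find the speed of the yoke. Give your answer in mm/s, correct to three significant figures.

136

ω = 12.23 rad/s
x = r cosθ ⇒ ẋ = −rω sinθ.
|v| = rω|sinθ| = 0.0332·12.23·|sin 160.4°| = 0.13621 m/s = 136.21 mm/s.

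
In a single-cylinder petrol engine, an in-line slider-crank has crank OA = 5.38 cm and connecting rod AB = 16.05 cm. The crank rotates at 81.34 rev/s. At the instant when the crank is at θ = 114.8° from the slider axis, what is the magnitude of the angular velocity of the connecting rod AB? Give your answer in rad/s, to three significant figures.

ω = 511.1 rad/s (converted from 81.34 rev/s).
The rod makes angle φ with the slider axis where L sinφ = r sinθ; differentiating, L cosφ·φ̇ = r ω cosθ.
L cosφ = √(L² − r² sin²θ) = 0.15289 m.
|ω_rod| = r ω |cosθ| / √(L² − r² sin²θ) = 0.0538·511.1·0.41945/0.15289 = 75.435 rad/s.

75.4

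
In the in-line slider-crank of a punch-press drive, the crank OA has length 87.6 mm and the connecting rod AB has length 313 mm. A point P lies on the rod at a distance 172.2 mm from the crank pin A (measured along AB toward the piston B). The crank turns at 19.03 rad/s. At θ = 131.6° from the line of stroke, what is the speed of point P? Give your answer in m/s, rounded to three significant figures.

1.22

ω = 19.03 rad/s.  Crank-pin speed |V_A| = rω = 1.667 m/s, perpendicular to OA.
Rod angle: sinφ = −(r/L) sinθ ⇒ φ = -12.081°; ω_rod = −rω cosθ/√(L²−r²sin²θ) = +3.6161 rad/s.
V_P = V_A + ω_rod × AP, with AP = 0.1722 m along the rod.
Components: V_Px = −rω sinθ − a·ω_rod·sinφ = -1.1163 m/s;  V_Py = rω cosθ + a·ω_rod·cosφ = -0.49788 m/s.
|V_P| = √(V_Px² + V_Py²) = 1.2223 m/s.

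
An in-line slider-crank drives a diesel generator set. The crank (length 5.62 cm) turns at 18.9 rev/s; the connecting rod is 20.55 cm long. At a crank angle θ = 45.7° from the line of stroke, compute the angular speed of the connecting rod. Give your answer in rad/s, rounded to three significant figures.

23.1

ω = 118.8 rad/s (converted from 18.9 rev/s).
The rod makes angle φ with the slider axis where L sinφ = r sinθ; differentiating, L cosφ·φ̇ = r ω cosθ.
L cosφ = √(L² − r² sin²θ) = 0.20153 m.
|ω_rod| = r ω |cosθ| / √(L² − r² sin²θ) = 0.0562·118.8·0.69842/0.20153 = 23.129 rad/s.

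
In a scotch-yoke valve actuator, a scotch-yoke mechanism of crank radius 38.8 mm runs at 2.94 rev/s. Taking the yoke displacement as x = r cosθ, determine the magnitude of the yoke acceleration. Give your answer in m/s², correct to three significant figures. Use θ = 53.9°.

ω = 18.47 rad/s (from 2.94 rev/s).
x = r cosθ ⇒ ẍ = −rω² cosθ (ω constant).
|a| = rω²|cosθ| = 0.0388·(18.47)²·|cos 53.9°| = 7.8009 m/s².

7.80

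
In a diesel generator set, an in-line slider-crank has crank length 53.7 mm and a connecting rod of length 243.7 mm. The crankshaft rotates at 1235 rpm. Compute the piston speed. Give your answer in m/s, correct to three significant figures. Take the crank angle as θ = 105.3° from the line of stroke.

6.30

ω = 2π·1235/60 = 129.3 rad/s
For an in-line slider-crank, x = r cosθ + √(L² − r² sin²θ), so v = −rω sinθ·[1 + r cosθ/√(L² − r² sin²θ)].
With r = 0.0537 m, L = 0.2437 m, θ = 105.3°: √(L² − r² sin²θ) = 0.23813 m.
v = −0.0537·129.3·0.96456·[1 + 0.0537·-0.26387/0.23813] = -6.3002 m/s.
|v| = 6.3002 m/s.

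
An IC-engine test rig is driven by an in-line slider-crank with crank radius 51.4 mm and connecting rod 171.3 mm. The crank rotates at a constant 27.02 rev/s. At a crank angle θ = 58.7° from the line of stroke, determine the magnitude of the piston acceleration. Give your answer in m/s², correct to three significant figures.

ω = 2π·27 = 169.8 rad/s
x(θ) = r cosθ + √(L² − r² sin²θ); with ω constant, a = ω²·d²x/dθ².
d²x/dθ² = −r cosθ − r²(cos2θ)/√u − r⁴ sin²2θ/(4u^{3/2}),  u = L² − r² sin²θ = 0.0274148 m².
Substituting r = 0.0514 m, L = 0.1713 m, θ = 58.7°: d²x/dθ² = -0.019663 m.
a = ω²·d²x/dθ² = (169.8)²·(-0.019663) = -566.74 m/s²;  |a| = 566.74 m/s².

567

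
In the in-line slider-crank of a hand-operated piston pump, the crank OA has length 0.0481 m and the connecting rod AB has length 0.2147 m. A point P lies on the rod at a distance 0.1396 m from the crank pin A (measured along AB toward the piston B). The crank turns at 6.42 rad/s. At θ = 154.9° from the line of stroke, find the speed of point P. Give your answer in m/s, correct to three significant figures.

0.150

ω = 6.42 rad/s.  Crank-pin speed |V_A| = rω = 0.3088 m/s, perpendicular to OA.
Rod angle: sinφ = −(r/L) sinθ ⇒ φ = -5.453°; ω_rod = −rω cosθ/√(L²−r²sin²θ) = +1.3084 rad/s.
V_P = V_A + ω_rod × AP, with AP = 0.1396 m along the rod.
Components: V_Px = −rω sinθ − a·ω_rod·sinφ = -0.11364 m/s;  V_Py = rω cosθ + a·ω_rod·cosφ = -0.097816 m/s.
|V_P| = √(V_Px² + V_Py²) = 0.14994 m/s.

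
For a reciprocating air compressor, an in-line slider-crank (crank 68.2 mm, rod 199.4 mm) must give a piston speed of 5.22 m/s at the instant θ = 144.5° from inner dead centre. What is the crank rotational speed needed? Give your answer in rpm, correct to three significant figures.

For an in-line slider-crank, |v_piston| = rω|sinθ|·[1 + r cosθ/√(L² − r² sin²θ)].
With r = 0.0682 m, L = 0.1994 m, θ = 144.5°: the bracketed kinematic factor |dx/dθ| = 0.028352 m.
ω = v/|dx/dθ| = 5.22/0.028352 = 184.11 rad/s.
N = 60ω/(2π) = 1758.2 rpm.

1760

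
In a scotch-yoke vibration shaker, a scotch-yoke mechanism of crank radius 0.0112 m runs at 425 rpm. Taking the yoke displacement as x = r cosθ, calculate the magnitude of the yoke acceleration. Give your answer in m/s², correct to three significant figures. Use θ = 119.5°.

10.9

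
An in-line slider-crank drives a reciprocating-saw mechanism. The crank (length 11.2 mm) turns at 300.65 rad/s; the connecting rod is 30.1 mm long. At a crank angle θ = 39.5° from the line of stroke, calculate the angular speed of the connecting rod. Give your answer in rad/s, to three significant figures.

ω = 300.6 rad/s
The rod makes angle φ with the slider axis where L sinφ = r sinθ; differentiating, L cosφ·φ̇ = r ω cosθ.
L cosφ = √(L² − r² sin²θ) = 0.029245 m.
|ω_rod| = r ω |cosθ| / √(L² − r² sin²θ) = 0.0112·300.6·0.77162/0.029245 = 88.846 rad/s.

88.8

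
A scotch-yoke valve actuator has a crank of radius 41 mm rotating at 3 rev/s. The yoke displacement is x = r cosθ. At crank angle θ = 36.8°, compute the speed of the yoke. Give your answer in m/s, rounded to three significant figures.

ω = 18.85 rad/s (from 3 rev/s).
x = r cosθ ⇒ ẋ = −rω sinθ.
|v| = rω|sinθ| = 0.041·18.85·|sin 36.8°| = 0.46294 m/s.

0.463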